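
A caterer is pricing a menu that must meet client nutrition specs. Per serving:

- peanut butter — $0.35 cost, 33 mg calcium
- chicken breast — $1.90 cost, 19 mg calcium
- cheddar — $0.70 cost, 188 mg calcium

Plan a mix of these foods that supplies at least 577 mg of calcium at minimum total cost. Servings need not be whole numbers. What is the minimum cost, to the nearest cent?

Cost per mg of calcium: cheddar $0.0037, peanut butter $0.0106, chicken breast $0.1000.
With no serving limits, use only cheddar: 577 mg / 188 mg = 3.069 servings × $0.70 = $2.15.

$2.15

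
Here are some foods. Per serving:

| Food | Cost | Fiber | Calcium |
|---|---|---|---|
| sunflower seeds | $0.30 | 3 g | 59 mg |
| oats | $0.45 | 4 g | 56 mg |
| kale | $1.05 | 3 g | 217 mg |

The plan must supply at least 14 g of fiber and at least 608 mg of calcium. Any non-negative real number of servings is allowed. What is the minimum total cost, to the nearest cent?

$2.98

At the optimum either one food covers both requirements or two foods hit both targets exactly; no other combination can be cheaper.
sunflower seeds only: max(14/3, 608/59) = 10.31 servings → $3.09.
oats only: max(14/4, 608/56) = 10.86 servings → $4.89.
kale only: max(14/3, 608/217) = 4.667 servings → $4.90.
sunflower seeds + oats with both targets exact would need a negative amount; discard.
sunflower seeds + kale with both tight: 2.561 servings and 2.105 servings → $2.98.
oats + kale with both tight: 1.734 servings and 2.354 servings → $3.25.
Cheapest feasible corner: $2.98.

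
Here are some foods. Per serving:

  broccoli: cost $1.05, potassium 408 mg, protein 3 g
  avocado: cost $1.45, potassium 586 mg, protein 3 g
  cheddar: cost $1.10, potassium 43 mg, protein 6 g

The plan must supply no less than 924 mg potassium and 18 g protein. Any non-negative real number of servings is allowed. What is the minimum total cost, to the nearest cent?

$4.33

A basic optimal solution has at most two foods positive. Try each food alone and each pair with both targets met exactly.
broccoli only: max(924/408, 18/3) = 6 servings → $6.30.
avocado only: max(924/586, 18/3) = 6 servings → $8.70.
cheddar only: max(924/43, 18/6) = 21.49 servings → $23.64.
broccoli + avocado with both targets exact would need a negative amount; discard.
broccoli + cheddar with both tight: 2.057 servings and 1.972 servings → $4.33.
avocado + cheddar with both tight: 1.408 servings and 2.296 servings → $4.57.
Cheapest feasible corner: $4.33.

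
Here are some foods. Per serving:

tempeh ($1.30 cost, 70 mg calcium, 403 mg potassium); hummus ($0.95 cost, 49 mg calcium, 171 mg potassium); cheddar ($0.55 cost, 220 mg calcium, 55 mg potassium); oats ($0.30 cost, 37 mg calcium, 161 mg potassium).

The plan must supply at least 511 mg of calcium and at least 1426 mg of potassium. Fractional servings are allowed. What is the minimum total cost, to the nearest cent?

$3.05

At the optimum either one food covers both requirements or two foods hit both targets exactly; no other combination can be cheaper.
tempeh only: max(511/70, 1426/403) = 7.3 servings → $9.49.
hummus only: max(511/49, 1426/171) = 10.43 servings → $9.91.
cheddar only: max(511/220, 1426/55) = 25.93 servings → $14.26.
oats only: max(511/37, 1426/161) = 13.81 servings → $4.14.
tempeh + hummus with both targets exact would need a negative amount; discard.
tempeh + cheddar with both tight: 3.368 servings and 1.251 servings → $5.07.
tempeh + oats: the both-tight solution has a negative serving — not a feasible corner.
hummus + cheddar with both tight: 8.178 servings and 0.5013 servings → $8.04.
hummus + oats with both targets exact would need a negative amount; discard.
cheddar + oats with both tight: 0.8839 servings and 8.555 servings → $3.05.
The minimum over all feasible corners is $3.05.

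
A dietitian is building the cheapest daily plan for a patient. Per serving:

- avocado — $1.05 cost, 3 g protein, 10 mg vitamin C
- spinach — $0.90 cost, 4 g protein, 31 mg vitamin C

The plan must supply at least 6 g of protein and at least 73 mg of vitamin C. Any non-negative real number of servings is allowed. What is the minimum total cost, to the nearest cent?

$2.12

An LP optimum is at a vertex; with two nutrient constraints at most two foods are used. Check each candidate.
avocado only: max(6/3, 73/10) = 7.3 servings → $7.67.
spinach only: max(6/4, 73/31) = 2.355 servings → $2.12.
avocado + spinach: the both-tight solution has a negative serving — not a feasible corner.
So the least-cost plan costs $2.12.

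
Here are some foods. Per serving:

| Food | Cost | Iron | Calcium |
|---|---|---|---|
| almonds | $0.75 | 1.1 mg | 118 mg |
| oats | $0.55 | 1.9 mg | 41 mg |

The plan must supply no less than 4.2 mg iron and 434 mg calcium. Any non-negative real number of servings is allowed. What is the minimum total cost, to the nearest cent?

With two linear requirements the optimum uses one or two foods; enumerate the corners.
almonds only: max(4.2/1.1, 434/118) = 3.818 servings → $2.86.
oats only: max(4.2/1.9, 434/41) = 10.59 servings → $5.82.
almonds + oats with both tight: 3.643 servings and 0.1016 servings → $2.79.
Cheapest feasible corner: $2.79.

$2.79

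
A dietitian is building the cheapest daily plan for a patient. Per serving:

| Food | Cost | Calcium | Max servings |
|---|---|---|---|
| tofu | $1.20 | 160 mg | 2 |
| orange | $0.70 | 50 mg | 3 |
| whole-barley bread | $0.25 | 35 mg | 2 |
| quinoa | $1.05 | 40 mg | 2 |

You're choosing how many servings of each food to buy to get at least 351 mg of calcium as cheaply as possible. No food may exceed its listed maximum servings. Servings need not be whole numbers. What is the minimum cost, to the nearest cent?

Cost per mg of calcium: whole-barley bread $0.0071, tofu $0.0075, orange $0.0140, quinoa $0.0262.
Take 2 servings of whole-barley bread: +70.0 mg calcium for $0.50 (total $0.50, still need 281.0 mg).
Take 1.756 servings of tofu: +281.0 mg calcium for $2.11 (total $2.61, still need 0.0 mg).
Filling from the cheapest source first is optimal under one linear minimum: $2.61.

$2.61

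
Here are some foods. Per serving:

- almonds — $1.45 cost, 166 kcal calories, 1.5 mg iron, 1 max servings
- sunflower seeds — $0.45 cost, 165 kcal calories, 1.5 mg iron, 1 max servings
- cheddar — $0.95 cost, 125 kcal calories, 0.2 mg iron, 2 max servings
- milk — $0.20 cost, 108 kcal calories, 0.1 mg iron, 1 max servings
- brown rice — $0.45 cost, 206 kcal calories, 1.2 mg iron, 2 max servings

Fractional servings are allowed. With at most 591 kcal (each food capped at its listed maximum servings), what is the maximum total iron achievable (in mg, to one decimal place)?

Iron per kcal: sunflower seeds 0.009091, almonds 0.009036, brown rice 0.005825, cheddar 0.0016, milk 0.0009259.
Take 1 serving of sunflower seeds: uses 165 kcal, +1.5 mg iron (running total 1.5 mg).
Take 1 serving of almonds: uses 166 kcal, +1.5 mg iron (running total 3.0 mg).
Take 1.262 servings of brown rice: uses 260 kcal, +1.5 mg iron (running total 4.5 mg).
Greedy by best ratio exhausts the calories allowance optimally: 4.5 mg.

4.5 mg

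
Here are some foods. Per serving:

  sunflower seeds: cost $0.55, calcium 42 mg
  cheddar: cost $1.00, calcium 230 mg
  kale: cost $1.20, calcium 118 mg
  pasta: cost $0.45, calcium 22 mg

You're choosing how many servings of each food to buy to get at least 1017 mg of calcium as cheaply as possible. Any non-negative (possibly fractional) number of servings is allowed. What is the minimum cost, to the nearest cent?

Cost per mg of calcium: cheddar $0.0043, kale $0.0102, sunflower seeds $0.0131, pasta $0.0205.
With no serving limits, use only cheddar: 1017 mg / 230 mg = 4.422 servings × $1.00 = $4.42.

$4.42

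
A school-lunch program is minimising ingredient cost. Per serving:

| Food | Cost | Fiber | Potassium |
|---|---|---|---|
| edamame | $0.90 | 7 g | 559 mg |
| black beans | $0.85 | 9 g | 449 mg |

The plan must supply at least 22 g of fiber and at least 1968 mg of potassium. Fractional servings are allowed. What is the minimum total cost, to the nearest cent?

This is a tiny linear program; its minimum lies at a vertex of the feasible set. List the vertices and price them.
edamame only: max(22/7, 1968/559) = 3.521 servings → $3.17.
black beans only: max(22/9, 1968/449) = 4.383 servings → $3.73.
edamame + black beans: intersection lies outside the first quadrant.
The minimum over all feasible corners is $3.17.

$3.17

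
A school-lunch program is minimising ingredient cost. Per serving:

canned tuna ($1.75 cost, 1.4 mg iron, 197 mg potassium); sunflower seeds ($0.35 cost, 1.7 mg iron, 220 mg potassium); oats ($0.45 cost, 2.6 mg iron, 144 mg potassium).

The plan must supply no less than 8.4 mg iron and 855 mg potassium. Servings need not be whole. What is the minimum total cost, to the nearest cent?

$1.63

The cheapest plan sits at a corner of the feasible region — with two constraints it uses at most two foods.
canned tuna only: max(8.4/1.4, 855/197) = 6 servings → $10.50.
sunflower seeds only: max(8.4/1.7, 855/220) = 4.941 servings → $1.73.
oats only: max(8.4/2.6, 855/144) = 5.938 servings → $2.67.
canned tuna + sunflower seeds: the both-tight solution has a negative serving — not a feasible corner.
canned tuna + oats with both tight: 3.263 servings and 1.474 servings → $6.37.
sunflower seeds + oats with both tight: 3.097 servings and 1.206 servings → $1.63.
The minimum over all feasible corners is $1.63.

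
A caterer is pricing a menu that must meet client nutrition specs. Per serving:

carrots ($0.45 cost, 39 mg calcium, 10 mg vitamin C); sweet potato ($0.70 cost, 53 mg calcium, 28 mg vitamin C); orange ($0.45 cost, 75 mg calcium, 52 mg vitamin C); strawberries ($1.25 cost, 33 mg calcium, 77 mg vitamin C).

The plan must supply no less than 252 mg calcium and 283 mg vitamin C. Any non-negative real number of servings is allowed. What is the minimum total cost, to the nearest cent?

An LP optimum is at a vertex; with two nutrient constraints at most two foods are used. Check each candidate.
carrots only: max(252/39, 283/10) = 28.3 servings → $12.73.
sweet potato only: max(252/53, 283/28) = 10.11 servings → $7.08.
orange only: max(252/75, 283/52) = 5.442 servings → $2.45.
strawberries only: max(252/33, 283/77) = 7.636 servings → $9.55.
carrots + sweet potato with both targets exact would need a negative amount; discard.
carrots + orange: intersection lies outside the first quadrant.
carrots + strawberries with both tight: 3.765 servings and 3.186 servings → $5.68.
sweet potato + orange with both targets exact would need a negative amount; discard.
sweet potato + strawberries with both tight: 3.188 servings and 2.516 servings → $5.38.
orange + strawberries with both tight: 2.48 servings and 2.001 servings → $3.62.
Cheapest feasible corner: $2.45.

$2.45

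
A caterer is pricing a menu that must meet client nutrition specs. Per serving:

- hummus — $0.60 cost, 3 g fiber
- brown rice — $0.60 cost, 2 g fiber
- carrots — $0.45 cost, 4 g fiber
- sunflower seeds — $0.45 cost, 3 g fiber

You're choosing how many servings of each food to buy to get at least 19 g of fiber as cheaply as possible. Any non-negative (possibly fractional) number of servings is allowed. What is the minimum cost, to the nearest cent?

$2.14

Cost per g of fiber: carrots $0.1125, sunflower seeds $0.1500, hummus $0.2000, brown rice $0.3000.
With no serving limits, use only carrots: 19 g / 4 g = 4.75 servings × $0.45 = $2.14.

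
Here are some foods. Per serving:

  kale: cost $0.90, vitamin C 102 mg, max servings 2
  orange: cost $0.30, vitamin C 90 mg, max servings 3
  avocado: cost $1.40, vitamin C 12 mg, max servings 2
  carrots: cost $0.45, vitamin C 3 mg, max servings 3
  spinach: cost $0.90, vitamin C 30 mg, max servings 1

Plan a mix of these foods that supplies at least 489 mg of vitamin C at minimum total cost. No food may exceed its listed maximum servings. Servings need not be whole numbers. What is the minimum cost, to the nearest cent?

Cost per mg of vitamin C: orange $0.0033, kale $0.0088, spinach $0.0300, avocado $0.1167, carrots $0.1500.
Take 3 servings of orange: +270.0 mg vitamin C for $0.90 (total $0.90, still need 219.0 mg).
Take 2 servings of kale: +204.0 mg vitamin C for $1.80 (total $2.70, still need 15.0 mg).
Take 0.5 servings of spinach: +15.0 mg vitamin C for $0.45 (total $3.15, still need 0.0 mg).
Filling from the cheapest source first is optimal under one linear minimum: $3.15.

$3.15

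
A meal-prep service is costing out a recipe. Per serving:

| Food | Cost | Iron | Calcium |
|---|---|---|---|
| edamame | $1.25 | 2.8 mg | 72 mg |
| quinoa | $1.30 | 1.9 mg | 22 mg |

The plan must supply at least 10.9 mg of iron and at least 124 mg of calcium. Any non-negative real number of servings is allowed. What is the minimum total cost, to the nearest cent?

Compare the cost at each extreme point of the feasible region.
edamame only: max(10.9/2.8, 124/72) = 3.893 servings → $4.87.
quinoa only: max(10.9/1.9, 124/22) = 5.737 servings → $7.46.
edamame + quinoa: intersection lies outside the first quadrant.
The minimum over all feasible corners is $4.87.

$4.87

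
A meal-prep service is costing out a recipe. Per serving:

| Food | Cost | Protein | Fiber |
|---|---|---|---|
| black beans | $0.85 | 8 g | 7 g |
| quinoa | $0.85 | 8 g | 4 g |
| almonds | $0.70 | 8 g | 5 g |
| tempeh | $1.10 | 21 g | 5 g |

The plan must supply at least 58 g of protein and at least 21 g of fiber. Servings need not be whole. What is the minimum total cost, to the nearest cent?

black beans only: max(58/8, 21/7) = 7.25 servings → $6.16.
quinoa only: max(58/8, 21/4) = 7.25 servings → $6.16.
almonds only: max(58/8, 21/5) = 7.25 servings → $5.08.
tempeh only: max(58/21, 21/5) = 4.2 servings → $4.62.
black beans + quinoa: intersection lies outside the first quadrant.
black beans + almonds: intersection lies outside the first quadrant.
black beans + tempeh with both tight: 1.411 servings and 2.224 servings → $3.65.
quinoa + almonds: intersection lies outside the first quadrant.
quinoa + tempeh with both tight: 3.432 servings and 1.455 servings → $4.52.
almonds + tempeh with both tight: 2.323 servings and 1.877 servings → $3.69.
The minimum over all feasible corners is $3.65.

$3.65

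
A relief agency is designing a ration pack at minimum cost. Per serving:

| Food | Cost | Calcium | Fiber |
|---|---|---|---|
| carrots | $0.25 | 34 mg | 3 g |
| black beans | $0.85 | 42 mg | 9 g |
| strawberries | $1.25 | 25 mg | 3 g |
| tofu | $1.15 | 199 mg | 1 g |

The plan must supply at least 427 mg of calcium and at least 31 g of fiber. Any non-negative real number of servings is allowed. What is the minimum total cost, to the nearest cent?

This is a tiny linear program; its minimum lies at a vertex of the feasible set. List the vertices and price them.
carrots only: max(427/34, 31/3) = 12.56 servings → $3.14.
black beans only: max(427/42, 31/9) = 10.17 servings → $8.64.
strawberries only: max(427/25, 31/3) = 17.08 servings → $21.35.
tofu only: max(427/199, 31/1) = 31 servings → $35.65.
carrots + black beans: intersection lies outside the first quadrant.
carrots + strawberries: the both-tight solution has a negative serving — not a feasible corner.
carrots + tofu with both tight: 10.2 servings and 0.4032 servings → $3.01.
black beans + strawberries: the both-tight solution has a negative serving — not a feasible corner.
black beans + tofu with both tight: 3.283 servings and 1.453 servings → $4.46.
strawberries + tofu with both tight: 10.04 servings and 0.8846 servings → $13.57.
Cheapest feasible corner: $3.01.

$3.01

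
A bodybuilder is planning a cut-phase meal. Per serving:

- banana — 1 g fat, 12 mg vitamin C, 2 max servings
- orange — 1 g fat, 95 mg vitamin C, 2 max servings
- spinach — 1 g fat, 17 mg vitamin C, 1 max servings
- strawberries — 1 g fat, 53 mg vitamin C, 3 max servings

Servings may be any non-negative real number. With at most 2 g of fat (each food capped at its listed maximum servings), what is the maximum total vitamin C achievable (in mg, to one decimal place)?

190.0 mg

Vitamin C per g fat: orange 95, strawberries 53, spinach 17, banana 12.
Take 2 servings of orange: uses 2 g fat, +190.0 mg vitamin C (running total 190.0 mg).
Filling greedily by vitamin C-per-g fat is optimal for one linear limit, giving 190.0 mg.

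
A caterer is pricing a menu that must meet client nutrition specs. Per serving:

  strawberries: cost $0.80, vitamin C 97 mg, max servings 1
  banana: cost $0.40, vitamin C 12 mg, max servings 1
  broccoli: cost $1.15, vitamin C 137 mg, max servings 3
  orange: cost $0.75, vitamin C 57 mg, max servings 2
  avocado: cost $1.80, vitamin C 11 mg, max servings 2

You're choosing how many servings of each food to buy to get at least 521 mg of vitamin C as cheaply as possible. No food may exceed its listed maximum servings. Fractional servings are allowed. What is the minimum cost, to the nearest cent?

$4.42

Cost per mg of vitamin C: strawberries $0.0082, broccoli $0.0084, orange $0.0132, banana $0.0333, avocado $0.1636.
Take 1 serving of strawberries: +97.0 mg vitamin C for $0.80 (total $0.80, still need 424.0 mg).
Take 3 servings of broccoli: +411.0 mg vitamin C for $3.45 (total $4.25, still need 13.0 mg).
Take 0.2281 servings of orange: +13.0 mg vitamin C for $0.17 (total $4.42, still need 0.0 mg).
Greedy by cheapest-per-mg is optimal for a single linear constraint, so the minimum cost is $4.42.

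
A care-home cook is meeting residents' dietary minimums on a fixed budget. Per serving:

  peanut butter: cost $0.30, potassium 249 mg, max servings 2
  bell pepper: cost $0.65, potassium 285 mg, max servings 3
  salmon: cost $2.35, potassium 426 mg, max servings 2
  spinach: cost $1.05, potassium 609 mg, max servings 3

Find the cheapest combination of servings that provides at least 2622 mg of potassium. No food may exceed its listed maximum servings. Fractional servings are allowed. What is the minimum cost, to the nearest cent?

Cost per mg of potassium: peanut butter $0.0012, spinach $0.0017, bell pepper $0.0023, salmon $0.0055.
Take 2 servings of peanut butter: +498.0 mg potassium for $0.60 (total $0.60, still need 2124.0 mg).
Take 3 servings of spinach: +1827.0 mg potassium for $3.15 (total $3.75, still need 297.0 mg).
Take 1.042 servings of bell pepper: +297.0 mg potassium for $0.68 (total $4.43, still need 0.0 mg).
Filling from the cheapest source first is optimal under one linear minimum: $4.43.

$4.43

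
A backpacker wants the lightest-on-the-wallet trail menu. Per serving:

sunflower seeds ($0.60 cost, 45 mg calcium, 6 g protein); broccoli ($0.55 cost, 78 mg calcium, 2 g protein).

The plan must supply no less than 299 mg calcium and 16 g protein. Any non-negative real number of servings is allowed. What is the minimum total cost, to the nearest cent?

$2.59

sunflower seeds only: max(299/45, 16/6) = 6.644 servings → $3.99.
broccoli only: max(299/78, 16/2) = 8 servings → $4.40.
sunflower seeds + broccoli with both tight: 1.72 servings and 2.841 servings → $2.59.
So the least-cost plan costs $2.59.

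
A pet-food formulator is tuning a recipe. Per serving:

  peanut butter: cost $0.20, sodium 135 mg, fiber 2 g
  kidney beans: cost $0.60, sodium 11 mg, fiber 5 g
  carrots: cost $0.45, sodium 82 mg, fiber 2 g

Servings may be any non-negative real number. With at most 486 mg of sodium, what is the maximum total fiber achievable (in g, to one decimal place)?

Fiber per mg sodium: kidney beans 0.4545, carrots 0.02439, peanut butter 0.01481.
With no serving limits, spend the whole sodium allowance on kidney beans: 486 mg / 11 mg × 5 g = 220.9 g.

220.9 g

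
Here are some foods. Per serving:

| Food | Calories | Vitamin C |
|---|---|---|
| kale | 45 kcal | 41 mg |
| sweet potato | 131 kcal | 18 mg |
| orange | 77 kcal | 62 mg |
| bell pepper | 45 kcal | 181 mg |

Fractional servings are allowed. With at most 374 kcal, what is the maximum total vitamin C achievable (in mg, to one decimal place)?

Vitamin C per kcal: bell pepper 4.022, kale 0.9111, orange 0.8052, sweet potato 0.1374.
With no serving limits, spend the whole calories allowance on bell pepper: 374 kcal / 45 kcal × 181 mg = 1504.3 mg.

1504.3 mg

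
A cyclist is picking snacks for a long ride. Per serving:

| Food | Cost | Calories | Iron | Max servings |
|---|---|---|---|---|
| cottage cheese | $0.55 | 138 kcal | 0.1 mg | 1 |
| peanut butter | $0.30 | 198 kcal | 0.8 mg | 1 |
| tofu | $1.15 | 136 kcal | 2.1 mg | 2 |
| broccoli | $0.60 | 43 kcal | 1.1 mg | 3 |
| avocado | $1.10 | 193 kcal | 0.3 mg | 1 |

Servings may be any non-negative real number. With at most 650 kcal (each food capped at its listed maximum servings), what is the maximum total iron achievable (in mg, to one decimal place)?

Iron per kcal: broccoli 0.02558, tofu 0.01544, peanut butter 0.00404, avocado 0.001554, cottage cheese 0.0007246.
Take 3 servings of broccoli: uses 129 kcal, +3.3 mg iron (running total 3.3 mg).
Take 2 servings of tofu: uses 272 kcal, +4.2 mg iron (running total 7.5 mg).
Take 1 serving of peanut butter: uses 198 kcal, +0.8 mg iron (running total 8.3 mg).
Take 0.2642 servings of avocado: uses 51 kcal, +0.1 mg iron (running total 8.4 mg).
Greedy by best ratio exhausts the calories allowance optimally: 8.4 mg.

8.4 mg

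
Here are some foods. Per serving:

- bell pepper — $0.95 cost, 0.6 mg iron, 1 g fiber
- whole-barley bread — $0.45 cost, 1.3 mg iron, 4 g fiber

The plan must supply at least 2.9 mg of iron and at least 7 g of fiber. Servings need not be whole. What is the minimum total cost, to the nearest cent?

The cheapest plan sits at a corner of the feasible region — with two constraints it uses at most two foods.
bell pepper only: max(2.9/0.6, 7/1) = 7 servings → $6.65.
whole-barley bread only: max(2.9/1.3, 7/4) = 2.231 servings → $1.00.
bell pepper + whole-barley bread with both tight: 2.273 servings and 1.182 servings → $2.69.
Cheapest feasible corner: $1.00.

$1.00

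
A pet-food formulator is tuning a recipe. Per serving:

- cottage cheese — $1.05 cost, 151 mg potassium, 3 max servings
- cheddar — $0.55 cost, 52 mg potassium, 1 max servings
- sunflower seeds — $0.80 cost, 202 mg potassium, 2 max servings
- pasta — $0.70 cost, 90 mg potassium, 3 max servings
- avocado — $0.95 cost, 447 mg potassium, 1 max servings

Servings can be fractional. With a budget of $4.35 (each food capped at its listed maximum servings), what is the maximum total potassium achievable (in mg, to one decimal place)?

Potassium per dollar: avocado 470.5, sunflower seeds 252.5, cottage cheese 143.8, pasta 128.6, cheddar 94.55.
Take 1 serving of avocado: spends $0.95, +447.0 mg potassium (running total 447.0 mg).
Take 2 servings of sunflower seeds: spends $1.60, +404.0 mg potassium (running total 851.0 mg).
Take 1.714 servings of cottage cheese: spends $1.80, +258.9 mg potassium (running total 1109.9 mg).
Greedy by best ratio exhausts the cost allowance optimally: 1109.9 mg.

1109.9 mg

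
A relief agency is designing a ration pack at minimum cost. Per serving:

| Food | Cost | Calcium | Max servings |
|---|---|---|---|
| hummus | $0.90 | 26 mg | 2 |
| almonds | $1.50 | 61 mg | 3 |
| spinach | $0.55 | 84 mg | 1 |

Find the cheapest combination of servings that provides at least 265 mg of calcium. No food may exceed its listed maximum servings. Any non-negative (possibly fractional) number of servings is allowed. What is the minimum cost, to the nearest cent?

Cost per mg of calcium: spinach $0.0065, almonds $0.0246, hummus $0.0346.
Take 1 serving of spinach: +84.0 mg calcium for $0.55 (total $0.55, still need 181.0 mg).
Take 2.967 servings of almonds: +181.0 mg calcium for $4.45 (total $5.00, still need 0.0 mg).
Filling from the cheapest source first is optimal under one linear minimum: $5.00.

$5.00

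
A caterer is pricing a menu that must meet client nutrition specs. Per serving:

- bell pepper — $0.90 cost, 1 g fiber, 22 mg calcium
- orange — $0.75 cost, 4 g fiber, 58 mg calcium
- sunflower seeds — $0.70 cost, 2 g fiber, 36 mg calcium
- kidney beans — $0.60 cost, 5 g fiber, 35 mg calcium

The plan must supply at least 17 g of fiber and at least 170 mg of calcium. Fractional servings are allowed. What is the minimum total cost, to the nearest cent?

$2.50

Check every corner: each single food scaled to meet both minima, and each pair solved so both constraints bind.
bell pepper only: max(17/1, 170/22) = 17 servings → $15.30.
orange only: max(17/4, 170/58) = 4.25 servings → $3.19.
sunflower seeds only: max(17/2, 170/36) = 8.5 servings → $5.95.
kidney beans only: max(17/5, 170/35) = 4.857 servings → $2.91.
bell pepper + orange: the both-tight solution has a negative serving — not a feasible corner.
bell pepper + sunflower seeds: the both-tight solution has a negative serving — not a feasible corner.
bell pepper + kidney beans with both tight: 3.4 servings and 2.72 servings → $4.69.
orange + sunflower seeds with both targets exact would need a negative amount; discard.
orange + kidney beans with both tight: 1.7 servings and 2.04 servings → $2.50.
sunflower seeds + kidney beans with both tight: 2.318 servings and 2.473 servings → $3.11.
So the least-cost plan costs $2.50.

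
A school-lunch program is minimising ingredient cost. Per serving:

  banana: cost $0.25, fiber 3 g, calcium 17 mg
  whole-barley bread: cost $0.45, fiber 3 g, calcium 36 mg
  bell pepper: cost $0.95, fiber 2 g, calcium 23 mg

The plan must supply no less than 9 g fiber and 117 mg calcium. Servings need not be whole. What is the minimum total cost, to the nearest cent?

$1.46

At the optimum either one food covers both requirements or two foods hit both targets exactly; no other combination can be cheaper.
banana only: max(9/3, 117/17) = 6.882 servings → $1.72.
whole-barley bread only: max(9/3, 117/36) = 3.25 servings → $1.46.
bell pepper only: max(9/2, 117/23) = 5.087 servings → $4.83.
banana + whole-barley bread with both targets exact would need a negative amount; discard.
banana + bell pepper with both targets exact would need a negative amount; discard.
whole-barley bread + bell pepper with both targets exact would need a negative amount; discard.
The minimum over all feasible corners is $1.46.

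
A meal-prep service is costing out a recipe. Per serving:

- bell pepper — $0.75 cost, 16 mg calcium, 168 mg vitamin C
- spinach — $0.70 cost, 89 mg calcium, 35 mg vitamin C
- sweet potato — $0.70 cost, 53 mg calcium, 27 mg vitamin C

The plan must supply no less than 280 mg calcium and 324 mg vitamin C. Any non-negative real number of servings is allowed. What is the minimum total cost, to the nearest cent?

$3.03

A basic optimal solution has at most two foods positive. Try each food alone and each pair with both targets met exactly.
bell pepper only: max(280/16, 324/168) = 17.5 servings → $13.12.
spinach only: max(280/89, 324/35) = 9.257 servings → $6.48.
sweet potato only: max(280/53, 324/27) = 12 servings → $8.40.
bell pepper + spinach with both tight: 1.323 servings and 2.908 servings → $3.03.
bell pepper + sweet potato with both tight: 1.135 servings and 4.941 servings → $4.31.
spinach + sweet potato: intersection lies outside the first quadrant.
So the least-cost plan costs $3.03.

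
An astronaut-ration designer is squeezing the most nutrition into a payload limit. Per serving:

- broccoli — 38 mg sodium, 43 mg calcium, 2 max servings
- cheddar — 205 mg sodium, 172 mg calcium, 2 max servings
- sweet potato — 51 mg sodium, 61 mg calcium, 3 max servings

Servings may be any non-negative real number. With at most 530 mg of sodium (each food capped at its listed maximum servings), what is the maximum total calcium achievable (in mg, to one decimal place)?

521.5 mg

Calcium per mg sodium: sweet potato 1.196, broccoli 1.132, cheddar 0.839.
Take 3 servings of sweet potato: uses 153 mg sodium, +183.0 mg calcium (running total 183.0 mg).
Take 2 servings of broccoli: uses 76 mg sodium, +86.0 mg calcium (running total 269.0 mg).
Take 1.468 servings of cheddar: uses 301 mg sodium, +252.5 mg calcium (running total 521.5 mg).
Filling greedily by calcium-per-mg sodium is optimal for one linear limit, giving 521.5 mg.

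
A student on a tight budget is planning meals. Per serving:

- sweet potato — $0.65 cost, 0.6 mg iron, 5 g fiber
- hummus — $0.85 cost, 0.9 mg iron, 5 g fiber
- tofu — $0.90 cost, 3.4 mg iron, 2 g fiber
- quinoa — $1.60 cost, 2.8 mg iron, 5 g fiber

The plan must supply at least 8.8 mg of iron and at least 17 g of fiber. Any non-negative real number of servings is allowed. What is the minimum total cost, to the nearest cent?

$3.58

At the optimum either one food covers both requirements or two foods hit both targets exactly; no other combination can be cheaper.
sweet potato only: max(8.8/0.6, 17/5) = 14.67 servings → $9.53.
hummus only: max(8.8/0.9, 17/5) = 9.778 servings → $8.31.
tofu only: max(8.8/3.4, 17/2) = 8.5 servings → $7.65.
quinoa only: max(8.8/2.8, 17/5) = 3.4 servings → $5.44.
sweet potato + hummus with both targets exact would need a negative amount; discard.
sweet potato + tofu with both tight: 2.544 servings and 2.139 servings → $3.58.
sweet potato + quinoa with both tight: 0.3273 servings and 3.073 servings → $5.13.
hummus + tofu with both tight: 2.645 servings and 1.888 servings → $3.95.
hummus + quinoa with both tight: 0.3789 servings and 3.021 servings → $5.16.
tofu + quinoa: intersection lies outside the first quadrant.
So the least-cost plan costs $3.58.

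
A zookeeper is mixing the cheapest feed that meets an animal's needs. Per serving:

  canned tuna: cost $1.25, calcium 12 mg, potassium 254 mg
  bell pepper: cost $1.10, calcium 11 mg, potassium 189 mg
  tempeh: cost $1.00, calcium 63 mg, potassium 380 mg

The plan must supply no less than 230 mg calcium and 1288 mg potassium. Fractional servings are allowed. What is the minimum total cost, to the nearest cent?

$3.65

The cheapest plan sits at a corner of the feasible region — with two constraints it uses at most two foods.
canned tuna only: max(230/12, 1288/254) = 19.17 servings → $23.96.
bell pepper only: max(230/11, 1288/189) = 20.91 servings → $23.00.
tempeh only: max(230/63, 1288/380) = 3.651 servings → $3.65.
canned tuna + bell pepper with both targets exact would need a negative amount; discard.
canned tuna + tempeh: intersection lies outside the first quadrant.
bell pepper + tempeh: intersection lies outside the first quadrant.
Cheapest feasible corner: $3.65.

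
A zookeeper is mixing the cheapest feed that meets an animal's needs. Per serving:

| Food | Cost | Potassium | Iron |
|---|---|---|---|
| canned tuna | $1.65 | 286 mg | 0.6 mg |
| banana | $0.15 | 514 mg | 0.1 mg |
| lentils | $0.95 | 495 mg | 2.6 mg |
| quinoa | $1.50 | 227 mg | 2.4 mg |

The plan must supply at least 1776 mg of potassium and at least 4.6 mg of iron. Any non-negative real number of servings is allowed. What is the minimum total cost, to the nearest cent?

$1.89

Minimising a linear cost over {potassium ≥ 1776, iron ≥ 4.6, servings ≥ 0} — the optimum is at a vertex, using one or two foods.
canned tuna only: max(1776/286, 4.6/0.6) = 7.667 servings → $12.65.
banana only: max(1776/514, 4.6/0.1) = 46 servings → $6.90.
lentils only: max(1776/495, 4.6/2.6) = 3.588 servings → $3.41.
quinoa only: max(1776/227, 4.6/2.4) = 7.824 servings → $11.74.
canned tuna + banana: the both-tight solution has a negative serving — not a feasible corner.
canned tuna + lentils with both tight: 5.241 servings and 0.5598 servings → $9.18.
canned tuna + quinoa with both tight: 5.849 servings and 0.4544 servings → $10.33.
banana + lentils with both tight: 1.819 servings and 1.699 servings → $1.89.
banana + quinoa with both tight: 2.658 servings and 1.806 servings → $3.11.
lentils + quinoa with both targets exact would need a negative amount; discard.
So the least-cost plan costs $1.89.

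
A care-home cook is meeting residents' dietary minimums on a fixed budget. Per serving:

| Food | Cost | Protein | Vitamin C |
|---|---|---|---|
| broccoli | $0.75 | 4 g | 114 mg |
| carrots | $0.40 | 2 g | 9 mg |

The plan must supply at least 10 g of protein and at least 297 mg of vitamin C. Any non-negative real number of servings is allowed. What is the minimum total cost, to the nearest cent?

$1.95

Two binding constraints pin down two serving amounts, so the optimal mix uses at most two foods. The candidates are each food alone (scaled to the tighter of protein/vitamin C) and each pair with both constraints tight.
broccoli only: max(10/4, 297/114) = 2.605 servings → $1.95.
carrots only: max(10/2, 297/9) = 33 servings → $13.20.
broccoli + carrots: the both-tight solution has a negative serving — not a feasible corner.
The minimum over all feasible corners is $1.95.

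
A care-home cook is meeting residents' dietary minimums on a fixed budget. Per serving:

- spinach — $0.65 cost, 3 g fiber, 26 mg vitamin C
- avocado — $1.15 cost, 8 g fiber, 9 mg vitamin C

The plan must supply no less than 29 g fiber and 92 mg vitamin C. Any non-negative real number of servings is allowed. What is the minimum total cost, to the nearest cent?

$4.74

The cheapest plan sits at a corner of the feasible region — with two constraints it uses at most two foods.
spinach only: max(29/3, 92/26) = 9.667 servings → $6.28.
avocado only: max(29/8, 92/9) = 10.22 servings → $11.76.
spinach + avocado with both tight: 2.624 servings and 2.641 servings → $4.74.
So the least-cost plan costs $4.74.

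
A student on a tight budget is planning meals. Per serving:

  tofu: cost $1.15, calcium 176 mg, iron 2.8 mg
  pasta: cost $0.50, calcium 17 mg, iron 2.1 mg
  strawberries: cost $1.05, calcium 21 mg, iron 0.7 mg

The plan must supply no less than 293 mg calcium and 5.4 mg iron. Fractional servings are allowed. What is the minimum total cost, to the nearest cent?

For a min-cost LP with two ≥-constraints, a basic feasible solution has at most two positive variables.
tofu only: max(293/176, 5.4/2.8) = 1.929 servings → $2.22.
pasta only: max(293/17, 5.4/2.1) = 17.24 servings → $8.62.
strawberries only: max(293/21, 5.4/0.7) = 13.95 servings → $14.65.
tofu + pasta with both tight: 1.626 servings and 0.4037 servings → $2.07.
tofu + strawberries with both tight: 1.424 servings and 2.019 servings → $3.76.
pasta + strawberries: intersection lies outside the first quadrant.
The minimum over all feasible corners is $2.07.

$2.07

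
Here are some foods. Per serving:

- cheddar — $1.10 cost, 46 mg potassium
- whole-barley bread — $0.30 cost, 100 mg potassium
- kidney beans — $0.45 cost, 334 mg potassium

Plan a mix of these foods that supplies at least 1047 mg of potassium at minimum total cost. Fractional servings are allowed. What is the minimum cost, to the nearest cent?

Cost per mg of potassium: kidney beans $0.0013, whole-barley bread $0.0030, cheddar $0.0239.
With no serving limits, use only kidney beans: 1047 mg / 334 mg = 3.135 servings × $0.45 = $1.41.

$1.41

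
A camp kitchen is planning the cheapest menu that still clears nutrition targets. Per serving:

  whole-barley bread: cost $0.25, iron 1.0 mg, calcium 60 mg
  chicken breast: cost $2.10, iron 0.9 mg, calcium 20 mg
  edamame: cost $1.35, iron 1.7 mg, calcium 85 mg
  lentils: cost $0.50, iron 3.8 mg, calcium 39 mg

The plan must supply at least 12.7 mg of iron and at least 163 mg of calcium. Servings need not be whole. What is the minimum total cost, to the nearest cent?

$1.75

With two linear requirements the optimum uses one or two foods; enumerate the corners.
whole-barley bread only: max(12.7/1.0, 163/60) = 12.7 servings → $3.17.
chicken breast only: max(12.7/0.9, 163/20) = 14.11 servings → $29.63.
edamame only: max(12.7/1.7, 163/85) = 7.471 servings → $10.09.
lentils only: max(12.7/3.8, 163/39) = 4.179 servings → $2.09.
whole-barley bread + chicken breast: intersection lies outside the first quadrant.
whole-barley bread + edamame: intersection lies outside the first quadrant.
whole-barley bread + lentils with both tight: 0.6566 servings and 3.169 servings → $1.75.
chicken breast + edamame: intersection lies outside the first quadrant.
chicken breast + lentils with both tight: 3.034 servings and 2.623 servings → $7.68.
edamame + lentils with both tight: 0.4834 servings and 3.126 servings → $2.22.
The minimum over all feasible corners is $1.75.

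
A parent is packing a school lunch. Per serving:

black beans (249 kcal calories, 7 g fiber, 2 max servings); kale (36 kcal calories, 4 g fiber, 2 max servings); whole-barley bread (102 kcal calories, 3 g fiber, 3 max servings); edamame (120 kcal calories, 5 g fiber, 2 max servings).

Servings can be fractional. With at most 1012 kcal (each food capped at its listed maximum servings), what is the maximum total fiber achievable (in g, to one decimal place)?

38.1 g

Fiber per kcal: kale 0.1111, edamame 0.04167, whole-barley bread 0.02941, black beans 0.02811.
Take 2 servings of kale: uses 72 kcal, +8.0 g fiber (running total 8.0 g).
Take 2 servings of edamame: uses 240 kcal, +10.0 g fiber (running total 18.0 g).
Take 3 servings of whole-barley bread: uses 306 kcal, +9.0 g fiber (running total 27.0 g).
Take 1.582 servings of black beans: uses 394 kcal, +11.1 g fiber (running total 38.1 g).
Filling greedily by fiber-per-kcal is optimal for one linear limit, giving 38.1 g.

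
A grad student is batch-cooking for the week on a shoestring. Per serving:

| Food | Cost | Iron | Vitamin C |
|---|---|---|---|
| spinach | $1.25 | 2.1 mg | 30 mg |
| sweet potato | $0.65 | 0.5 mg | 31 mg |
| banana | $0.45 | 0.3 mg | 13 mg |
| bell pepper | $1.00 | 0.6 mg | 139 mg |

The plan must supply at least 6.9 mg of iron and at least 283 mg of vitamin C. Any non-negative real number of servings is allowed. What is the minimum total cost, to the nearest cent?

$5.02

Compare the cost at each extreme point of the feasible region.
spinach only: max(6.9/2.1, 283/30) = 9.433 servings → $11.79.
sweet potato only: max(6.9/0.5, 283/31) = 13.8 servings → $8.97.
banana only: max(6.9/0.3, 283/13) = 23 servings → $10.35.
bell pepper only: max(6.9/0.6, 283/139) = 11.5 servings → $11.50.
spinach + sweet potato with both tight: 1.445 servings and 7.731 servings → $6.83.
spinach + banana with both tight: 0.2623 servings and 21.16 servings → $9.85.
spinach + bell pepper with both tight: 2.882 servings and 1.414 servings → $5.02.
sweet potato + banana: intersection lies outside the first quadrant.
sweet potato + bell pepper with both targets exact would need a negative amount; discard.
banana + bell pepper: the both-tight solution has a negative serving — not a feasible corner.
So the least-cost plan costs $5.02.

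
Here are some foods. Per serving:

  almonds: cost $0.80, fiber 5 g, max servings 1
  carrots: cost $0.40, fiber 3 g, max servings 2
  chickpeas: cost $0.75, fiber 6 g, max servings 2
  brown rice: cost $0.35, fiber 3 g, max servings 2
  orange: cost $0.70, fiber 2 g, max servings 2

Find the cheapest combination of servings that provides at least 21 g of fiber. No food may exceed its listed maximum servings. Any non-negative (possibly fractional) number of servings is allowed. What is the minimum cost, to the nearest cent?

Cost per g of fiber: brown rice $0.1167, chickpeas $0.1250, carrots $0.1333, almonds $0.1600, orange $0.3500.
Take 2 servings of brown rice: +6.0 g fiber for $0.70 (total $0.70, still need 15.0 g).
Take 2 servings of chickpeas: +12.0 g fiber for $1.50 (total $2.20, still need 3.0 g).
Take 1 serving of carrots: +3.0 g fiber for $0.40 (total $2.60, still need 0.0 g).
Filling from the cheapest source first is optimal under one linear minimum: $2.60.

$2.60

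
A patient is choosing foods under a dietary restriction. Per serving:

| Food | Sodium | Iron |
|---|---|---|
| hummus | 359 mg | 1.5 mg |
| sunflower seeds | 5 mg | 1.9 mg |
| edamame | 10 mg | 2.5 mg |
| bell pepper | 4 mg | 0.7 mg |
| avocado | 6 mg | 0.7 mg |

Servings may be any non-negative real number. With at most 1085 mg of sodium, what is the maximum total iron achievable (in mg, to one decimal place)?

Iron per mg sodium: sunflower seeds 0.38, edamame 0.25, bell pepper 0.175, avocado 0.1167, hummus 0.004178.
With no serving limits, spend the whole sodium allowance on sunflower seeds: 1085 mg / 5 mg × 1.9 mg = 412.3 mg.

412.3 mg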